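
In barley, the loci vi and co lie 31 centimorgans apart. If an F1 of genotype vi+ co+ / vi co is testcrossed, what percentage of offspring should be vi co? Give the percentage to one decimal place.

A map distance of 31 centimorgans corresponds to a recombination frequency of 0.310.
The F1 is vi+ co+ / vi co, so vi co is a parental gamete class with expected frequency (1 − r)/2 = 0.690/2 = 0.3450.
That is 0.3450 = 34.5% of the progeny.

34.5%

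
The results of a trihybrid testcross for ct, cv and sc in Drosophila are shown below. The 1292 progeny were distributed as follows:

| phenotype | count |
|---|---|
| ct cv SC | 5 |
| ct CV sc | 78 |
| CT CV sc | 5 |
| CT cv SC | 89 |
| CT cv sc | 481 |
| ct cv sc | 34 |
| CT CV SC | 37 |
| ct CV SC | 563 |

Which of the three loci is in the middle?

The two most frequent reciprocal classes, CT cv sc and ct CV SC, are the parental types, so the F1 was CT cv sc / ct CV SC.
The two rarest classes, CT CV sc and ct cv SC, are the double crossovers. Comparing them with the parentals, only the cv allele has switched, so cv is the middle locus and the order is sc – cv – ct.

cv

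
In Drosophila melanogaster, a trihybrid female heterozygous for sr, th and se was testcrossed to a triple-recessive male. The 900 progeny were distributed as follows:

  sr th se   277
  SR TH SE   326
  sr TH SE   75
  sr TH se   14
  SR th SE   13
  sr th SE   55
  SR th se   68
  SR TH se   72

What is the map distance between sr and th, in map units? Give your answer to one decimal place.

The two most frequent reciprocal classes, sr th se and SR TH SE, are the parental types, so the F1 was sr th se / SR TH SE.
The two rarest classes, sr TH se and SR th SE, are the double crossovers. Comparing them with the parentals, only the th allele has switched, so th is the middle locus and the order is sr – th – se.
Crossovers in the sr–th interval produce the single-crossover classes SR th se and sr TH SE (68 + 75 = 143) plus the double crossovers (27).
RF(sr–th) = (143 + 27) / 900 = 170/900 = 0.1889 → 18.9 map units.

18.9 map units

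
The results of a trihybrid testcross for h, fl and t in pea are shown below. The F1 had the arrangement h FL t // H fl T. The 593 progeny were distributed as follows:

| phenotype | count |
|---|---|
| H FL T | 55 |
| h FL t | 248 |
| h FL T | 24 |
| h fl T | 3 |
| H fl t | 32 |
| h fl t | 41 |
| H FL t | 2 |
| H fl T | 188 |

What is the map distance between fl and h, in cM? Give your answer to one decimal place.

The two rarest classes, H FL t and h fl T, are the double crossovers. Comparing them with the parentals, only the h allele has switched, so h is the middle locus and the order is t – h – fl.
Crossovers in the h–fl interval produce the single-crossover classes h fl t and H FL T (41 + 55 = 96) plus the double crossovers (5).
RF(h–fl) = (96 + 5) / 593 = 101/593 = 0.1703 → 17.0 cM.

17.0 cM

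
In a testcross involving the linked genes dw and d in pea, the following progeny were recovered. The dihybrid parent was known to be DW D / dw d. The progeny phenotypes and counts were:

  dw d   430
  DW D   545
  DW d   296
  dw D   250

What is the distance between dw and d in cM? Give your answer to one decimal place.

35.9 cM

The recombinant classes are DW d and dw D: 296 + 250 = 546.
Recombination frequency = 546/1521 = 0.3590 ≈ 35.9%, i.e. 35.9 cM.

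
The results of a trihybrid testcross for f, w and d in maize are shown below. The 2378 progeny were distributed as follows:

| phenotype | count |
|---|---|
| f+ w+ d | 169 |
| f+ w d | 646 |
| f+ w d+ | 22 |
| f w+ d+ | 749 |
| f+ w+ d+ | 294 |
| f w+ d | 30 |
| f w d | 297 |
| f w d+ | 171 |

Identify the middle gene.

The two most frequent reciprocal classes, f w+ d+ and f+ w d, are the parental types, so the F1 was f w+ d+ / f+ w d.
The two rarest classes, f w+ d and f+ w d+, are the double crossovers. Comparing them with the parentals, only the d allele has switched, so d is the middle locus and the order is w – d – f.

d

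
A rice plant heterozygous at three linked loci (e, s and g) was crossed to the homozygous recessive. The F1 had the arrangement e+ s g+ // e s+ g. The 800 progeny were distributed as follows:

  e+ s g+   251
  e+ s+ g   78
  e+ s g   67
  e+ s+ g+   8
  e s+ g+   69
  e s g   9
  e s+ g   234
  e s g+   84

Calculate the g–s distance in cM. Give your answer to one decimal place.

The two rarest classes, e+ s+ g+ and e s g, are the double crossovers. Comparing them with the parentals, only the s allele has switched, so s is the middle locus and the order is g – s – e.
Crossovers in the g–s interval produce the single-crossover classes e+ s g and e s+ g+ (67 + 69 = 136) plus the double crossovers (17).
RF(g–s) = (136 + 17) / 800 = 153/800 = 0.1913 → 19.1 cM.

19.1 cM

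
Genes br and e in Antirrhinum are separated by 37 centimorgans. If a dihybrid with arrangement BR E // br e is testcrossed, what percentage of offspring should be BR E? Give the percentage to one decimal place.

A map distance of 37 centimorgans corresponds to a recombination frequency of 0.370.
The F1 is BR E / br e, so BR E is a parental gamete class with expected frequency (1 − r)/2 = 0.630/2 = 0.3150.
That is 0.3150 = 31.5% of the progeny.

31.5%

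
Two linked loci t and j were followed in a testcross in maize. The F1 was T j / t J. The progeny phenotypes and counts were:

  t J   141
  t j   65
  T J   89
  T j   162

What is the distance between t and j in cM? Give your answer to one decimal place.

The recombinant classes are T J and t j: 89 + 65 = 154.
Recombination frequency = 154/457 = 0.3370 ≈ 33.7%, i.e. 33.7 cM.

33.7 cM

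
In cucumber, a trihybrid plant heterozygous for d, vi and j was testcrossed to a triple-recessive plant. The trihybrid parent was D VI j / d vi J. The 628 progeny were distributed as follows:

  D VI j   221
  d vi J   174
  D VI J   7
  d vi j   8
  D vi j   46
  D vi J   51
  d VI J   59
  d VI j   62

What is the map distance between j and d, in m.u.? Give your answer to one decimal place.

20.4 m.u.

The two rarest classes, D VI J and d vi j, are the double crossovers. Comparing them with the parentals, only the j allele has switched, so j is the middle locus and the order is d – j – vi.
Crossovers in the d–j interval produce the single-crossover classes d VI j and D vi J (62 + 51 = 113) plus the double crossovers (15).
RF(d–j) = (113 + 15) / 628 = 128/628 = 0.2038 → 20.4 m.u.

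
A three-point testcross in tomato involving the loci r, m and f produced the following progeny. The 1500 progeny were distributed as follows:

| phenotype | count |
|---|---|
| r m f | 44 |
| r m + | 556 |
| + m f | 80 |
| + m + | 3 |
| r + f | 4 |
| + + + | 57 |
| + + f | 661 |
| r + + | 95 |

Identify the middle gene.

The two most frequent reciprocal classes, r m + and + + f, are the parental types, so the F1 was r m + / + + f.
The two rarest classes, + m + and r + f, are the double crossovers. Comparing them with the parentals, only the r allele has switched, so r is the middle locus and the order is m – r – f.

r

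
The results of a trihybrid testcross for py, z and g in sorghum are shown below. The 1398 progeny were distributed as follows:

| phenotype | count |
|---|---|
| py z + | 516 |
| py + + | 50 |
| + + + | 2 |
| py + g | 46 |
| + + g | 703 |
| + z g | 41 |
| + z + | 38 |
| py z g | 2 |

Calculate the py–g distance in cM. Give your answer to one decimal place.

6.3 cM

The two most frequent reciprocal classes, + + g and py z +, are the parental types, so the F1 was + + g / py z +.
The two rarest classes, + + + and py z g, are the double crossovers. Comparing them with the parentals, only the g allele has switched, so g is the middle locus and the order is py – g – z.
Crossovers in the py–g interval produce the single-crossover classes py + g and + z + (46 + 38 = 84) plus the double crossovers (4).
RF(py–g) = (84 + 4) / 1398 = 88/1398 = 0.0629 → 6.3 cM.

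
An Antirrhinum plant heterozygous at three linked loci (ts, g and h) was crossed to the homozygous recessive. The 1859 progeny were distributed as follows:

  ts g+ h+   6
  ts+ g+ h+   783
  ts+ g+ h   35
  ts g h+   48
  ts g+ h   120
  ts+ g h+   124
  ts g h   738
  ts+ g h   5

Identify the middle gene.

ts

The two most frequent reciprocal classes, ts g h and ts+ g+ h+, are the parental types, so the F1 was ts g h / ts+ g+ h+.
The two rarest classes, ts+ g h and ts g+ h+, are the double crossovers. Comparing them with the parentals, only the ts allele has switched, so ts is the middle locus and the order is h – ts – g.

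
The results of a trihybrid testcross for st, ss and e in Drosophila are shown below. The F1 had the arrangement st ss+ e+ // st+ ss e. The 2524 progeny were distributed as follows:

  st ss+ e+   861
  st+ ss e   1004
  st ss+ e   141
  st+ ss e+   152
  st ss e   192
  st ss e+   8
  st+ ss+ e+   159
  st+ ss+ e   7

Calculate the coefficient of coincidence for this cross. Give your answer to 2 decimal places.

The two rarest classes, st ss e+ and st+ ss+ e, are the double crossovers. Comparing them with the parentals, only the ss allele has switched, so ss is the middle locus and the order is e – ss – st.
e–ss: (293 + 15)/2524 = 0.1220; ss–st: (351 + 15)/2524 = 0.1450.
Expected DCO frequency = 0.1220 × 0.1450 ≈ 0.01769; observed = 15/2524 ≈ 0.00594.
Coefficient of coincidence = 0.00594/0.01769 ≈ 0.34.

0.34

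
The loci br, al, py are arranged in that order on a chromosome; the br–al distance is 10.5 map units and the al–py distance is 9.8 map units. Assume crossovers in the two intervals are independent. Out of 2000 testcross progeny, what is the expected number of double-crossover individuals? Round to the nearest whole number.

21

Map distances give recombination frequencies of 0.105 and 0.098 for the two intervals.
With no interference, expected double-crossover frequency = 0.105 × 0.098 = 0.01029.
Expected number = 0.01029 × 2000 = 20.58 ≈ 21.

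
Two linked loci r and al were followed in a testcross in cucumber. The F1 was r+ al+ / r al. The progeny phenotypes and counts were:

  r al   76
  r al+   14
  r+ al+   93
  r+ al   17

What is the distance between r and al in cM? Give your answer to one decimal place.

15.5 cM

The recombinant classes are r+ al and r al+: 17 + 14 = 31.
Recombination frequency = 31/200 = 0.1550 ≈ 15.5%, i.e. 15.5 cM.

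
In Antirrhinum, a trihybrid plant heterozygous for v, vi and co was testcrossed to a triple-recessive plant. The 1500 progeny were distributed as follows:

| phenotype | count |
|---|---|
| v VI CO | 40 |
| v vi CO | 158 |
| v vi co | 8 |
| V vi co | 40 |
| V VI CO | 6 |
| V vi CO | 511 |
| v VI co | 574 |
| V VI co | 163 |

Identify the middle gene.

vi

The two most frequent reciprocal classes, v VI co and V vi CO, are the parental types, so the F1 was v VI co / V vi CO.
The two rarest classes, v vi co and V VI CO, are the double crossovers. Comparing them with the parentals, only the vi allele has switched, so vi is the middle locus and the order is v – vi – co.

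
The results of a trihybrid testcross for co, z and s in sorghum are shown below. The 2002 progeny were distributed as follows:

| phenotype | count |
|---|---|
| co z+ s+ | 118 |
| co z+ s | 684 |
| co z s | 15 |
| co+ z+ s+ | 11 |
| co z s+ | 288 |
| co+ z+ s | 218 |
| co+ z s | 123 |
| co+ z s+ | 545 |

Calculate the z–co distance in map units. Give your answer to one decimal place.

26.6 map units

The two most frequent reciprocal classes, co+ z s+ and co z+ s, are the parental types, so the F1 was co+ z s+ / co z+ s.
The two rarest classes, co+ z+ s+ and co z s, are the double crossovers. Comparing them with the parentals, only the z allele has switched, so z is the middle locus and the order is s – z – co.
Crossovers in the z–co interval produce the single-crossover classes co z s+ and co+ z+ s (288 + 218 = 506) plus the double crossovers (26).
RF(z–co) = (506 + 26) / 2002 = 532/2002 = 0.2657 → 26.6 map units.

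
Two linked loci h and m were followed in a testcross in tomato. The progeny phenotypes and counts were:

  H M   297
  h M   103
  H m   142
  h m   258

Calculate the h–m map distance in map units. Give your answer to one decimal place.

The two most frequent classes, H M (297) and h m (258), are the parental types, so the F1 was H M / h m.
The recombinant classes are H m and h M: 142 + 103 = 245.
Recombination frequency = 245/800 = 0.3063 ≈ 30.6%, i.e. 30.6 map units.

30.6 map units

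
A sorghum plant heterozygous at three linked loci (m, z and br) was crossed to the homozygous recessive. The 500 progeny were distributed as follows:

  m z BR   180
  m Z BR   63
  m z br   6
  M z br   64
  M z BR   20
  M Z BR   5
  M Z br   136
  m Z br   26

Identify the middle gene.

The two most frequent reciprocal classes, m z BR and M Z br, are the parental types, so the F1 was m z BR / M Z br.
The two rarest classes, m z br and M Z BR, are the double crossovers. Comparing them with the parentals, only the br allele has switched, so br is the middle locus and the order is z – br – m.

br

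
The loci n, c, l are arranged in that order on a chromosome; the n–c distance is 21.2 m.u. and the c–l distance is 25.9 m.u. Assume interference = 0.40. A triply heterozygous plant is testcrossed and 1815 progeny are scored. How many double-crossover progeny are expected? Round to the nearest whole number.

60

Map distances give recombination frequencies of 0.212 and 0.259 for the two intervals.
With interference 0.40 (so coincidence = 0.60), expected double-crossover frequency = 0.212 × 0.259 × 0.60 = 0.03294.
Expected number = 0.03294 × 1815 = 59.79 ≈ 60.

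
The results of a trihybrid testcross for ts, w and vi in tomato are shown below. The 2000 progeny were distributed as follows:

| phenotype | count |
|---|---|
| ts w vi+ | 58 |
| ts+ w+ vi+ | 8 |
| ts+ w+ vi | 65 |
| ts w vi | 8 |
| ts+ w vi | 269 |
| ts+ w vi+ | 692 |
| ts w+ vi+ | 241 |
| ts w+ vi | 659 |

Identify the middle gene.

w

The two most frequent reciprocal classes, ts w+ vi and ts+ w vi+, are the parental types, so the F1 was ts w+ vi / ts+ w vi+.
The two rarest classes, ts w vi and ts+ w+ vi+, are the double crossovers. Comparing them with the parentals, only the w allele has switched, so w is the middle locus and the order is vi – w – ts.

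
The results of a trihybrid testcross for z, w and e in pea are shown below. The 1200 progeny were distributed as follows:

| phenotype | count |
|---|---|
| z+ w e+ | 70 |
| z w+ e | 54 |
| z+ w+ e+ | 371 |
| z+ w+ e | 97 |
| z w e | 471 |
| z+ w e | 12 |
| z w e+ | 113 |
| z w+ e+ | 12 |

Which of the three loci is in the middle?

z

The two most frequent reciprocal classes, z+ w+ e+ and z w e, are the parental types, so the F1 was z+ w+ e+ / z w e.
The two rarest classes, z w+ e+ and z+ w e, are the double crossovers. Comparing them with the parentals, only the z allele has switched, so z is the middle locus and the order is w – z – e.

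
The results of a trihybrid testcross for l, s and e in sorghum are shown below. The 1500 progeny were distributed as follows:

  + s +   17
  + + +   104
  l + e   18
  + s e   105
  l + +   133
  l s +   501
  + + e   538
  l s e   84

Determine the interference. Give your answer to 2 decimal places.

The two most frequent reciprocal classes, l s + and + + e, are the parental types, so the F1 was l s + / + + e.
The two rarest classes, + s + and l + e, are the double crossovers. Comparing them with the parentals, only the l allele has switched, so l is the middle locus and the order is s – l – e.
s–l: (238 + 35)/1500 = 0.1820; l–e: (188 + 35)/1500 = 0.1487.
Expected DCO frequency = 0.1820 × 0.1487 ≈ 0.02706; observed = 35/1500 ≈ 0.02333.
Coefficient of coincidence = 0.02333/0.02706 ≈ 0.86; interference = 1 − 0.86 = 0.14.

0.14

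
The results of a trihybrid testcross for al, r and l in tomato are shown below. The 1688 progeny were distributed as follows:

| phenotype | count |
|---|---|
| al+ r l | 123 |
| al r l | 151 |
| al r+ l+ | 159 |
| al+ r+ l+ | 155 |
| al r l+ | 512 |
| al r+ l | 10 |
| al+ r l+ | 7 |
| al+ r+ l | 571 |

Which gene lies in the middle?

The two most frequent reciprocal classes, al r l+ and al+ r+ l, are the parental types, so the F1 was al r l+ / al+ r+ l.
The two rarest classes, al+ r l+ and al r+ l, are the double crossovers. Comparing them with the parentals, only the al allele has switched, so al is the middle locus and the order is l – al – r.

al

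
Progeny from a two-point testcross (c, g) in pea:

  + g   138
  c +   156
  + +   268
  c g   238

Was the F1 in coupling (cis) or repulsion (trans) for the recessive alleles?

The two most frequent classes are + + (268) and c g (238); these are the parental (non-recombinant) types.
So the F1 carried + + on one chromosome and c g on the other — the recessive alleles are on the same chromosome (cis / coupling).

cis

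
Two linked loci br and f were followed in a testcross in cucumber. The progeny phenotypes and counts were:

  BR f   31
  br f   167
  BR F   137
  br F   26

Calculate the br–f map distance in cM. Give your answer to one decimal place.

The two most frequent classes, BR F (137) and br f (167), are the parental types, so the F1 was BR F / br f.
The recombinant classes are BR f and br F: 31 + 26 = 57.
Recombination frequency = 57/361 = 0.1579 ≈ 15.8%, i.e. 15.8 cM.

15.8 cM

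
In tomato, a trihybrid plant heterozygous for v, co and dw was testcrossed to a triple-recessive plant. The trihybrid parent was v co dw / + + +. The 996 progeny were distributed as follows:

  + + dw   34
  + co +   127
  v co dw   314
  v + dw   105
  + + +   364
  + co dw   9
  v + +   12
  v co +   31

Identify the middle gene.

The two rarest classes, + co dw and v + +, are the double crossovers. Comparing them with the parentals, only the v allele has switched, so v is the middle locus and the order is co – v – dw.

v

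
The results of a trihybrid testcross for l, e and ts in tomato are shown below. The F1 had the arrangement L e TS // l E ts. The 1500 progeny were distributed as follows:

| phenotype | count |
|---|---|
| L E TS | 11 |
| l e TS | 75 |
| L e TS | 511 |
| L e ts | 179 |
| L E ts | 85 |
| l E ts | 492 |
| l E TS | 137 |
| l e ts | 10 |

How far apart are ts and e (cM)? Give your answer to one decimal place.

The two rarest classes, L E TS and l e ts, are the double crossovers. Comparing them with the parentals, only the e allele has switched, so e is the middle locus and the order is ts – e – l.
Crossovers in the ts–e interval produce the single-crossover classes L e ts and l E TS (179 + 137 = 316) plus the double crossovers (21).
RF(ts–e) = (316 + 21) / 1500 = 337/1500 = 0.2247 → 22.5 cM.

22.5 cM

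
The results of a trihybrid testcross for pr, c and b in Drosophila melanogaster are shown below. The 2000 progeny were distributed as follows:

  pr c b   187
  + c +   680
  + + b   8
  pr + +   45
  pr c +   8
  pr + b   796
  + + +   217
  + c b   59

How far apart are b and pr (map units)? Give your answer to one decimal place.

6.0 map units

The two most frequent reciprocal classes, pr + b and + c +, are the parental types, so the F1 was pr + b / + c +.
The two rarest classes, + + b and pr c +, are the double crossovers. Comparing them with the parentals, only the pr allele has switched, so pr is the middle locus and the order is c – pr – b.
Crossovers in the pr–b interval produce the single-crossover classes pr + + and + c b (45 + 59 = 104) plus the double crossovers (16).
RF(pr–b) = (104 + 16) / 2000 = 120/2000 = 0.0600 → 6.0 map units.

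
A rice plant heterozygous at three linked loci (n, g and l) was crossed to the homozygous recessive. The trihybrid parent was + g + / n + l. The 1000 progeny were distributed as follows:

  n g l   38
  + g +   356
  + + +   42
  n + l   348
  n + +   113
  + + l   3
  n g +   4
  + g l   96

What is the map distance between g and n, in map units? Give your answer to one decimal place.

The two rarest classes, n g + and + + l, are the double crossovers. Comparing them with the parentals, only the n allele has switched, so n is the middle locus and the order is l – n – g.
Crossovers in the n–g interval produce the single-crossover classes + + + and n g l (42 + 38 = 80) plus the double crossovers (7).
RF(n–g) = (80 + 7) / 1000 = 87/1000 = 0.0870 → 8.7 map units.

8.7 map units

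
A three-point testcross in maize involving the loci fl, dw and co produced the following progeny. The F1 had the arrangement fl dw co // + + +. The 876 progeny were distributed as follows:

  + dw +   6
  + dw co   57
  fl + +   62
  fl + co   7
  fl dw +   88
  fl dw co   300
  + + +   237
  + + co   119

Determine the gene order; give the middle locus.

The two rarest classes, fl + co and + dw +, are the double crossovers. Comparing them with the parentals, only the dw allele has switched, so dw is the middle locus and the order is fl – dw – co.

dw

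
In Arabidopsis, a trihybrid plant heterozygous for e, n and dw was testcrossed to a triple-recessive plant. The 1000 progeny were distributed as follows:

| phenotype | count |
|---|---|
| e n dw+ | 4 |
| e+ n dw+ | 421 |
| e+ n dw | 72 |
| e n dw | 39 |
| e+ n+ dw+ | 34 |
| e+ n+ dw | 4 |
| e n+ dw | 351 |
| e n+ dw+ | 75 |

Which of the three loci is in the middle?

e

The two most frequent reciprocal classes, e+ n dw+ and e n+ dw, are the parental types, so the F1 was e+ n dw+ / e n+ dw.
The two rarest classes, e n dw+ and e+ n+ dw, are the double crossovers. Comparing them with the parentals, only the e allele has switched, so e is the middle locus and the order is dw – e – n.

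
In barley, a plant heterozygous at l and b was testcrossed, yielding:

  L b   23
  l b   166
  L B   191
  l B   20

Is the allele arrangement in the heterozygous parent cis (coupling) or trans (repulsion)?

cis

The two most frequent classes are L B (191) and l b (166); these are the parental (non-recombinant) types.
So the F1 carried L B on one chromosome and l b on the other — the recessive alleles are on the same chromosome (cis / coupling).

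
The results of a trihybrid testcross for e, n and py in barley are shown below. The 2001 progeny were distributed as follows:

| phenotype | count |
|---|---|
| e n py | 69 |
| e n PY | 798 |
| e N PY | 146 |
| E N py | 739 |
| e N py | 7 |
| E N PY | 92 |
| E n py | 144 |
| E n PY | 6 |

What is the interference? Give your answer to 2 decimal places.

The two most frequent reciprocal classes, E N py and e n PY, are the parental types, so the F1 was E N py / e n PY.
The two rarest classes, e N py and E n PY, are the double crossovers. Comparing them with the parentals, only the e allele has switched, so e is the middle locus and the order is n – e – py.
n–e: (290 + 13)/2001 = 0.1514; e–py: (161 + 13)/2001 = 0.0870.
Expected DCO frequency = 0.1514 × 0.0870 ≈ 0.01317; observed = 13/2001 ≈ 0.00650.
Coefficient of coincidence = 0.00650/0.01317 ≈ 0.49; interference = 1 − 0.49 = 0.51.

0.51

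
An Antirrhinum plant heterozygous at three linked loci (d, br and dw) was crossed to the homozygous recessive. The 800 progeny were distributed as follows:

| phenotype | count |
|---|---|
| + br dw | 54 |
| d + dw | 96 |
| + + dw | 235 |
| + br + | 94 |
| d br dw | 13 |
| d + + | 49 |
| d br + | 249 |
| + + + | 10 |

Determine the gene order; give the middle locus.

dw

The two most frequent reciprocal classes, + + dw and d br +, are the parental types, so the F1 was + + dw / d br +.
The two rarest classes, + + + and d br dw, are the double crossovers. Comparing them with the parentals, only the dw allele has switched, so dw is the middle locus and the order is br – dw – d.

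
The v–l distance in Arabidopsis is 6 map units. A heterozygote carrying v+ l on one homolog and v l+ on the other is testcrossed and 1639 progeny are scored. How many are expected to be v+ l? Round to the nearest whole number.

A map distance of 6 map units corresponds to a recombination frequency of 0.060.
The F1 is v+ l / v l+, so v+ l is a parental gamete class with expected frequency (1 − r)/2 = 0.940/2 = 0.4700.
Expected number = 0.4700 × 1639 = 770.33 ≈ 770.

770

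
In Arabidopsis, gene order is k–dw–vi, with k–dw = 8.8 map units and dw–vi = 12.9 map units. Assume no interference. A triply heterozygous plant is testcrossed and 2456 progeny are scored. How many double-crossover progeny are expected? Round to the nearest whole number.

Map distances give recombination frequencies of 0.088 and 0.129 for the two intervals.
With no interference, expected double-crossover frequency = 0.088 × 0.129 = 0.01135.
Expected number = 0.01135 × 2456 = 27.88 ≈ 28.

28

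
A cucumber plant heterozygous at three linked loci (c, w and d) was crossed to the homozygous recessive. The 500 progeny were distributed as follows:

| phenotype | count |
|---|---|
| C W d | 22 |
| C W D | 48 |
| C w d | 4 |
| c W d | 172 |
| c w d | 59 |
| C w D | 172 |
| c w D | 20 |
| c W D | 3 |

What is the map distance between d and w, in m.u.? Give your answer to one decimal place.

The two most frequent reciprocal classes, c W d and C w D, are the parental types, so the F1 was c W d / C w D.
The two rarest classes, c W D and C w d, are the double crossovers. Comparing them with the parentals, only the d allele has switched, so d is the middle locus and the order is w – d – c.
Crossovers in the w–d interval produce the single-crossover classes c w d and C W D (59 + 48 = 107) plus the double crossovers (7).
RF(w–d) = (107 + 7) / 500 = 114/500 = 0.2280 → 22.8 m.u.

22.8 m.u.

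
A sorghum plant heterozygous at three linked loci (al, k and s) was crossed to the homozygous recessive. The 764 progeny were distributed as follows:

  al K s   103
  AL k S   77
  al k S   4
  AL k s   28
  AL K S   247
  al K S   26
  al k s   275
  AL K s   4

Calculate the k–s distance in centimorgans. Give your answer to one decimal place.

24.6 centimorgans

The two most frequent reciprocal classes, AL K S and al k s, are the parental types, so the F1 was AL K S / al k s.
The two rarest classes, AL K s and al k S, are the double crossovers. Comparing them with the parentals, only the s allele has switched, so s is the middle locus and the order is k – s – al.
Crossovers in the k–s interval produce the single-crossover classes AL k S and al K s (77 + 103 = 180) plus the double crossovers (8).
RF(k–s) = (180 + 8) / 764 = 188/764 = 0.2461 → 24.6 centimorgans.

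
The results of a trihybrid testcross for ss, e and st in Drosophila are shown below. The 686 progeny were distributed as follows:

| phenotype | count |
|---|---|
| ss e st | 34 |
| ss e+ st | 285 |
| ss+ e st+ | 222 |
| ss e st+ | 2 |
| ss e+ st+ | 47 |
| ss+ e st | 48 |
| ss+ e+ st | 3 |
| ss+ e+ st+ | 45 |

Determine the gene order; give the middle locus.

ss

The two most frequent reciprocal classes, ss e+ st and ss+ e st+, are the parental types, so the F1 was ss e+ st / ss+ e st+.
The two rarest classes, ss+ e+ st and ss e st+, are the double crossovers. Comparing them with the parentals, only the ss allele has switched, so ss is the middle locus and the order is e – ss – st.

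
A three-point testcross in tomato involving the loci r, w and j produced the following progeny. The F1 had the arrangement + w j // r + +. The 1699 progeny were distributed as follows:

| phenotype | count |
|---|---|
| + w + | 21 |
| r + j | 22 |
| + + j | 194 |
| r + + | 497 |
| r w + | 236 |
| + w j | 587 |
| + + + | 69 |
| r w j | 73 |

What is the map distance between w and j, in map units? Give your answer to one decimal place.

27.8 map units

The two rarest classes, + w + and r + j, are the double crossovers. Comparing them with the parentals, only the j allele has switched, so j is the middle locus and the order is w – j – r.
Crossovers in the w–j interval produce the single-crossover classes + + j and r w + (194 + 236 = 430) plus the double crossovers (43).
RF(w–j) = (430 + 43) / 1699 = 473/1699 = 0.2784 → 27.8 map units.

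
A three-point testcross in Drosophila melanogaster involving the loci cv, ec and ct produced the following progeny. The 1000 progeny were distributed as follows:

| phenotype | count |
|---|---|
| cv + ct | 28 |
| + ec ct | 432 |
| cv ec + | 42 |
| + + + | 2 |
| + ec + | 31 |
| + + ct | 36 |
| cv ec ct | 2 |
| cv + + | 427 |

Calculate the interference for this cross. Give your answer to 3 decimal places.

The two most frequent reciprocal classes, cv + + and + ec ct, are the parental types, so the F1 was cv + + / + ec ct.
The two rarest classes, + + + and cv ec ct, are the double crossovers. Comparing them with the parentals, only the cv allele has switched, so cv is the middle locus and the order is ec – cv – ct.
ec–cv: (78 + 4)/1000 = 0.0820; cv–ct: (59 + 4)/1000 = 0.0630.
Expected DCO frequency = 0.0820 × 0.0630 ≈ 0.00517; observed = 4/1000 ≈ 0.00400.
Coefficient of coincidence = 0.00400/0.00517 ≈ 0.774; interference = 1 − 0.774 = 0.226.

0.226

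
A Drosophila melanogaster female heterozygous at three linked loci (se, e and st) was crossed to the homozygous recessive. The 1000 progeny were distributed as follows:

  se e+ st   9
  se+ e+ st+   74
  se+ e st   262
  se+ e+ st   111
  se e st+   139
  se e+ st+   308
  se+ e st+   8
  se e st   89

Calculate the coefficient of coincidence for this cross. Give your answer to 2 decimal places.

0.35

The two most frequent reciprocal classes, se e+ st+ and se+ e st, are the parental types, so the F1 was se e+ st+ / se+ e st.
The two rarest classes, se e+ st and se+ e st+, are the double crossovers. Comparing them with the parentals, only the st allele has switched, so st is the middle locus and the order is se – st – e.
se–st: (163 + 17)/1000 = 0.1800; st–e: (250 + 17)/1000 = 0.2670.
Expected DCO frequency = 0.1800 × 0.2670 ≈ 0.04806; observed = 17/1000 ≈ 0.01700.
Coefficient of coincidence = 0.01700/0.04806 ≈ 0.35.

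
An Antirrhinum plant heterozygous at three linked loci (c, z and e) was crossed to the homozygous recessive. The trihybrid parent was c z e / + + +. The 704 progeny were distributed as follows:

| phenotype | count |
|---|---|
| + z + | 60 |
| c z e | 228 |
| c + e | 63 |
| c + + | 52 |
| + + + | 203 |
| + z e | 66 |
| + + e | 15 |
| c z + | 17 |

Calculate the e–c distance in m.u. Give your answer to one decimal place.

21.3 m.u.

The two rarest classes, c z + and + + e, are the double crossovers. Comparing them with the parentals, only the e allele has switched, so e is the middle locus and the order is c – e – z.
Crossovers in the c–e interval produce the single-crossover classes + z e and c + + (66 + 52 = 118) plus the double crossovers (32).
RF(c–e) = (118 + 32) / 704 = 150/704 = 0.2131 → 21.3 m.u.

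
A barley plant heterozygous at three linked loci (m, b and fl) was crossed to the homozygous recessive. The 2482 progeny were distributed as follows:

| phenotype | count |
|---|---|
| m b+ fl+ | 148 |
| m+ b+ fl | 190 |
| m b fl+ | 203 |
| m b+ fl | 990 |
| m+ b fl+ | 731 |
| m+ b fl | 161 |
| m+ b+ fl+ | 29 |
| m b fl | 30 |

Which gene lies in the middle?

b

The two most frequent reciprocal classes, m+ b fl+ and m b+ fl, are the parental types, so the F1 was m+ b fl+ / m b+ fl.
The two rarest classes, m+ b+ fl+ and m b fl, are the double crossovers. Comparing them with the parentals, only the b allele has switched, so b is the middle locus and the order is m – b – fl.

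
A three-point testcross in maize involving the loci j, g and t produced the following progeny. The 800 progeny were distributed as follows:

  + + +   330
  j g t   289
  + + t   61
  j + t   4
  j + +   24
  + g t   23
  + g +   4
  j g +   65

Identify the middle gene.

g

The two most frequent reciprocal classes, j g t and + + +, are the parental types, so the F1 was j g t / + + +.
The two rarest classes, j + t and + g +, are the double crossovers. Comparing them with the parentals, only the g allele has switched, so g is the middle locus and the order is t – g – j.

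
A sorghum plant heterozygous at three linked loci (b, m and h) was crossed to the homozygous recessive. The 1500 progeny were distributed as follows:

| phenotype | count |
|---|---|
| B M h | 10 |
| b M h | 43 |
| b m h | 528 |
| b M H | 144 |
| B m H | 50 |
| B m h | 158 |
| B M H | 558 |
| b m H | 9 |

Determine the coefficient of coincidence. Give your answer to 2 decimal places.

The two most frequent reciprocal classes, B M H and b m h, are the parental types, so the F1 was B M H / b m h.
The two rarest classes, B M h and b m H, are the double crossovers. Comparing them with the parentals, only the h allele has switched, so h is the middle locus and the order is m – h – b.
m–h: (93 + 19)/1500 = 0.0747; h–b: (302 + 19)/1500 = 0.2140.
Expected DCO frequency = 0.0747 × 0.2140 ≈ 0.01599; observed = 19/1500 ≈ 0.01267.
Coefficient of coincidence = 0.01267/0.01599 ≈ 0.79.

0.79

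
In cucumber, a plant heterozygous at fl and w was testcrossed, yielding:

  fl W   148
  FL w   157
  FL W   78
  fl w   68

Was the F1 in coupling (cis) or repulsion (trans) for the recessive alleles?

The two most frequent classes are FL w (157) and fl W (148); these are the parental (non-recombinant) types.
So the F1 carried FL w on one chromosome and fl W on the other — the recessive alleles are on opposite chromosomes (trans / repulsion).

trans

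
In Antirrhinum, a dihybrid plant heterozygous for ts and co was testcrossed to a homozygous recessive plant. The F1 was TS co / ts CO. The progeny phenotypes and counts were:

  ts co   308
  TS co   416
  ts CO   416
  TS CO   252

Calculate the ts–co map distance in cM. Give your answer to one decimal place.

40.2 cM

The recombinant classes are TS CO and ts co: 252 + 308 = 560.
Recombination frequency = 560/1392 = 0.4023 ≈ 40.2%, i.e. 40.2 cM.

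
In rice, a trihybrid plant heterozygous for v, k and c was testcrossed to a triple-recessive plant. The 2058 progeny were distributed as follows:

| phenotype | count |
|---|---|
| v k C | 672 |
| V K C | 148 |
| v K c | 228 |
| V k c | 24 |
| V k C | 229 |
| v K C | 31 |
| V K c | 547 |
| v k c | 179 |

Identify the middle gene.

k

The two most frequent reciprocal classes, v k C and V K c, are the parental types, so the F1 was v k C / V K c.
The two rarest classes, v K C and V k c, are the double crossovers. Comparing them with the parentals, only the k allele has switched, so k is the middle locus and the order is v – k – c.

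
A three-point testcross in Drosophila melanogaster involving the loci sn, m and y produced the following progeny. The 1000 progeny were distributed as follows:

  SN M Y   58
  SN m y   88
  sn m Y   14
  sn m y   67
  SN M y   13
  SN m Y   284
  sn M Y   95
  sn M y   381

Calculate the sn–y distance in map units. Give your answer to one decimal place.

The two most frequent reciprocal classes, SN m Y and sn M y, are the parental types, so the F1 was SN m Y / sn M y.
The two rarest classes, sn m Y and SN M y, are the double crossovers. Comparing them with the parentals, only the sn allele has switched, so sn is the middle locus and the order is y – sn – m.
Crossovers in the y–sn interval produce the single-crossover classes SN m y and sn M Y (88 + 95 = 183) plus the double crossovers (27).
RF(y–sn) = (183 + 27) / 1000 = 210/1000 = 0.2100 → 21.0 map units.

21.0 map units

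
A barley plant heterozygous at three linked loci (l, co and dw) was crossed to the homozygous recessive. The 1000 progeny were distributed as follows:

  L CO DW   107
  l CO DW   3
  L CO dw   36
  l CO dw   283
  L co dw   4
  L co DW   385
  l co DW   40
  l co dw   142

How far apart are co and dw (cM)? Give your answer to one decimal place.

The two most frequent reciprocal classes, l CO dw and L co DW, are the parental types, so the F1 was l CO dw / L co DW.
The two rarest classes, l CO DW and L co dw, are the double crossovers. Comparing them with the parentals, only the dw allele has switched, so dw is the middle locus and the order is co – dw – l.
Crossovers in the co–dw interval produce the single-crossover classes l co dw and L CO DW (142 + 107 = 249) plus the double crossovers (7).
RF(co–dw) = (249 + 7) / 1000 = 256/1000 = 0.2560 → 25.6 cM.

25.6 cM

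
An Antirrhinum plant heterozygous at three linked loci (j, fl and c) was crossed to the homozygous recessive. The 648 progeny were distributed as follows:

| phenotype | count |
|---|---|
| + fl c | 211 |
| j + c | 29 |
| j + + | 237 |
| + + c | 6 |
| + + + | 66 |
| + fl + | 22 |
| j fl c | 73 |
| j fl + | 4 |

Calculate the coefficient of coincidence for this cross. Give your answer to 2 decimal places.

0.71

The two most frequent reciprocal classes, + fl c and j + +, are the parental types, so the F1 was + fl c / j + +.
The two rarest classes, + + c and j fl +, are the double crossovers. Comparing them with the parentals, only the fl allele has switched, so fl is the middle locus and the order is j – fl – c.
j–fl: (139 + 10)/648 = 0.2299; fl–c: (51 + 10)/648 = 0.0941.
Expected DCO frequency = 0.2299 × 0.0941 ≈ 0.02163; observed = 10/648 ≈ 0.01543.
Coefficient of coincidence = 0.01543/0.02163 ≈ 0.71.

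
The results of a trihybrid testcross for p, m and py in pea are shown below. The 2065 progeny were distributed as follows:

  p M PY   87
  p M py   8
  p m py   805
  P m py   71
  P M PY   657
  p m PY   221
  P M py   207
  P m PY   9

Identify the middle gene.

The two most frequent reciprocal classes, P M PY and p m py, are the parental types, so the F1 was P M PY / p m py.
The two rarest classes, P m PY and p M py, are the double crossovers. Comparing them with the parentals, only the m allele has switched, so m is the middle locus and the order is py – m – p.

m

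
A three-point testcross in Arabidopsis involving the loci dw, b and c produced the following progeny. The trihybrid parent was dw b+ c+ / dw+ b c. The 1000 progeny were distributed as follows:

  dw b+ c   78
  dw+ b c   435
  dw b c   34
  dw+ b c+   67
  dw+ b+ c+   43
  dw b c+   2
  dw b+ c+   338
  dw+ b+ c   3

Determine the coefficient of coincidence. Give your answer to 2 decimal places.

The two rarest classes, dw b c+ and dw+ b+ c, are the double crossovers. Comparing them with the parentals, only the b allele has switched, so b is the middle locus and the order is c – b – dw.
c–b: (145 + 5)/1000 = 0.1500; b–dw: (77 + 5)/1000 = 0.0820.
Expected DCO frequency = 0.1500 × 0.0820 ≈ 0.01230; observed = 5/1000 ≈ 0.00500.
Coefficient of coincidence = 0.00500/0.01230 ≈ 0.41.

0.41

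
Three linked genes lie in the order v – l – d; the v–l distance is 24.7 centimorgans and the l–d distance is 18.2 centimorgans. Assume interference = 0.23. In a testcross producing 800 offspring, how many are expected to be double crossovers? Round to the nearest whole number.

28

Map distances give recombination frequencies of 0.247 and 0.182 for the two intervals.
With interference 0.23 (so coincidence = 0.77), expected double-crossover frequency = 0.247 × 0.182 × 0.77 = 0.03461.
Expected number = 0.03461 × 800 = 27.69 ≈ 28.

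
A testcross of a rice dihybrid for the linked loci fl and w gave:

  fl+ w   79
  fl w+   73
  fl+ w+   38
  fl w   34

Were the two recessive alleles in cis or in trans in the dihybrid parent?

trans

The two most frequent classes are fl+ w (79) and fl w+ (73); these are the parental (non-recombinant) types.
So the F1 carried fl+ w on one chromosome and fl w+ on the other — the recessive alleles are on opposite chromosomes (trans / repulsion).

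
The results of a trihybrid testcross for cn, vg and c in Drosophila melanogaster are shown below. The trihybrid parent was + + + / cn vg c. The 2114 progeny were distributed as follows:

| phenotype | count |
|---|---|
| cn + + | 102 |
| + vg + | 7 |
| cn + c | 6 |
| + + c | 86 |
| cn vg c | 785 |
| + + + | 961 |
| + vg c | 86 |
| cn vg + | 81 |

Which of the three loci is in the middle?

The two rarest classes, + vg + and cn + c, are the double crossovers. Comparing them with the parentals, only the vg allele has switched, so vg is the middle locus and the order is c – vg – cn.

vg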